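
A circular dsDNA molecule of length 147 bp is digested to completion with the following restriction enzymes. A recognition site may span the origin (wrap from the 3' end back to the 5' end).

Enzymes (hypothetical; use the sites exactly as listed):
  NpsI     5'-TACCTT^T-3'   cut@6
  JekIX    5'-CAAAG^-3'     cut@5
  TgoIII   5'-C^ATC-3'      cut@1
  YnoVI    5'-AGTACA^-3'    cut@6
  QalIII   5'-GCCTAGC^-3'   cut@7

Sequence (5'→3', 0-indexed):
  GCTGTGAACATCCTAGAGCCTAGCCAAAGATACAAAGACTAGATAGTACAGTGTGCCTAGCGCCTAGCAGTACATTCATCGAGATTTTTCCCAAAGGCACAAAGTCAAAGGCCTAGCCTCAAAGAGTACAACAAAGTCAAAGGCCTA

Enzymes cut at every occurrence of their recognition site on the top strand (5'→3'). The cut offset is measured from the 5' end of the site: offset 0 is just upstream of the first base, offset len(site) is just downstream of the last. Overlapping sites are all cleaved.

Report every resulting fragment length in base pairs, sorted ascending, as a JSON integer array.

Per-enzyme occurrences:
  NpsI (TACCTTT, off=6): no sites
  JekIX (CAAAG, off=5): starts [24, 32, 91, 99, 105, 119, 131, 137] → cuts [29, 37, 96, 104, 110, 124, 136, 142]
  TgoIII (CATC, off=1): starts [8, 76] → cuts [9, 77]
  YnoVI (AGTACA, off=6): starts [44, 68, 124] → cuts [50, 74, 130]
  QalIII (GCCTAGC, off=7): starts [17, 54, 61, 110, 142] → cuts [2, 24, 61, 68, 117]

All cut coordinates (distinct, sorted): [2, 9, 24, 29, 37, 50, 61, 68, 74, 77, 96, 104, 110, 117, 124, 130, 136, 142]

Fragments:
  2→9: 7 bp
  9→24: 15 bp
  24→29: 5 bp
  29→37: 8 bp
  37→50: 13 bp
  50→61: 11 bp
  61→68: 7 bp
  68→74: 6 bp
  74→77: 3 bp
  77→96: 19 bp
  96→104: 8 bp
  104→110: 6 bp
  110→117: 7 bp
  117→124: 7 bp
  124→130: 6 bp
  130→136: 6 bp
  136→142: 6 bp
  142→2 (wrap): 147-142+2 = 7 bp

[3,5,6,6,6,6,6,7,7,7,7,7,8,8,11,13,15,19]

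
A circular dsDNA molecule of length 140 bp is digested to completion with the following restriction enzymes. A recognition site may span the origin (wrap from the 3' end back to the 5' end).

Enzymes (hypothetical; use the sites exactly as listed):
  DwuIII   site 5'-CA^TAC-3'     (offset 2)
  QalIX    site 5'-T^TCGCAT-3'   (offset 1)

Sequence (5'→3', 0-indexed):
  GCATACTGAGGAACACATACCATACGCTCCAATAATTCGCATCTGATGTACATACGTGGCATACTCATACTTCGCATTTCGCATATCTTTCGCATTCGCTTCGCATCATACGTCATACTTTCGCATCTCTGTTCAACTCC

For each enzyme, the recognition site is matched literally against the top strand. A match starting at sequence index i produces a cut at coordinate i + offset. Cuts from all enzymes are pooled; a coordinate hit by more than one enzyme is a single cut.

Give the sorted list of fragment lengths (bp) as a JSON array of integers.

[4,5,5,6,7,7,8,9,11,11,14,14,16,23]

Site scan:
  DwuIII CATAC/2: at [1, 15, 20, 50, 59, 65, 106, 113] ⇒ [3, 17, 22, 52, 61, 67, 108, 115]
  QalIX TTCGCAT/1: at [35, 70, 77, 88, 99, 119] ⇒ [36, 71, 78, 89, 100, 120]

Pooled cuts: [3, 17, 22, 36, 52, 61, 67, 71, 78, 89, 100, 108, 115, 120]

Fragment lengths:
  3→17: 14 bp
  17→22: 5 bp
  22→36: 14 bp
  36→52: 16 bp
  52→61: 9 bp
  61→67: 6 bp
  67→71: 4 bp
  71→78: 7 bp
  78→89: 11 bp
  89→100: 11 bp
  100→108: 8 bp
  108→115: 7 bp
  115→120: 5 bp
  120→3 (wrap): 140-120+3 = 23 bp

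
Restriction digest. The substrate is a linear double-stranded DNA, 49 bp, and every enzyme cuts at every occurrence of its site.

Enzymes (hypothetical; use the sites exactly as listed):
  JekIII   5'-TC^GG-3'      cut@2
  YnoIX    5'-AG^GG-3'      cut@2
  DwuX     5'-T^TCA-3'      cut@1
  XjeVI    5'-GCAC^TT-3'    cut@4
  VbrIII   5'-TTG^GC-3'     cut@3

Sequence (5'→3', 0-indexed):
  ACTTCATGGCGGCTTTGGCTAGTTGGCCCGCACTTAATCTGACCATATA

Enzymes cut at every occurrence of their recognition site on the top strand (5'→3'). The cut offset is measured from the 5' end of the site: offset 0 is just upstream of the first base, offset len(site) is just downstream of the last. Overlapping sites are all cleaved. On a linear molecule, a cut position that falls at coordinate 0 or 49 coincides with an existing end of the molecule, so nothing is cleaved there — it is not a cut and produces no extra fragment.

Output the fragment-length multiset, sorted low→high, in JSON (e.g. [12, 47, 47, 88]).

Per-enzyme occurrences:
  JekIII (TCGG, off=2): no sites
  YnoIX (AGGG, off=2): no sites
  DwuX TTCA/1: at [2] ⇒ [3]
  XjeVI GCACTT/4: at [29] ⇒ [33]
  VbrIII TTGGC/3: at [14, 22] ⇒ [17, 25]

Pooled cuts: [3, 17, 25, 33]

Fragment lengths:
  [0,3): 3 bp
  [3,17): 14 bp
  [17,25): 8 bp
  [25,33): 8 bp
  [33,49): 16 bp

[3,8,8,14,16]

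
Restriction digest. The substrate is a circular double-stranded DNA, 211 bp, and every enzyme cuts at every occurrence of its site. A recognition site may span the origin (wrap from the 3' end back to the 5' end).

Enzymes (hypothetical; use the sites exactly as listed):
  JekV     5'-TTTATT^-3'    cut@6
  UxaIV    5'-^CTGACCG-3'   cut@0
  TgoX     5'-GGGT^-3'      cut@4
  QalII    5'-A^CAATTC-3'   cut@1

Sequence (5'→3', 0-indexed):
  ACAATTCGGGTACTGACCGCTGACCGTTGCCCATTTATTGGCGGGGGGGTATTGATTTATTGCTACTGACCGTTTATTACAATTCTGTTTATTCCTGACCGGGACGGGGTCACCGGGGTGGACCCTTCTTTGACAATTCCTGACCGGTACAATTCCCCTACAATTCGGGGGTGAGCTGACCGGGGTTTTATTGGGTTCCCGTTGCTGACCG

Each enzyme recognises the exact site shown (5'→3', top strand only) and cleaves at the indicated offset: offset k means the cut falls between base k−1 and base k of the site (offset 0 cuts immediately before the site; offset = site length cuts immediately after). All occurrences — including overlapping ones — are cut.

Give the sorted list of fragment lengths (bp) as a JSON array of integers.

[1,1,1,3,4,4,6,6,7,8,8,9,10,10,11,11,11,11,12,13,14,14,16,20]

Site scan:
  JekV TTTATT/6: at [33, 55, 72, 87, 186] ⇒ [39, 61, 78, 93, 192]
  UxaIV CTGACCG/0: at [12, 19, 65, 94, 139, 175, 204] ⇒ [12, 19, 65, 94, 139, 175, 204]
  TgoX GGGT/4: at [7, 46, 106, 115, 168, 182, 192] ⇒ [11, 50, 110, 119, 172, 186, 196]
  QalII ACAATTC/1: at [0, 78, 132, 148, 159] ⇒ [1, 79, 133, 149, 160]

All cut coordinates (distinct, sorted): [1, 11, 12, 19, 39, 50, 61, 65, 78, 79, 93, 94, 110, 119, 133, 139, 149, 160, 172, 175, 186, 192, 196, 204]

Fragment lengths:
  1→11: 10 bp
  11→12: 1 bp
  12→19: 7 bp
  19→39: 20 bp
  39→50: 11 bp
  50→61: 11 bp
  61→65: 4 bp
  65→78: 13 bp
  78→79: 1 bp
  79→93: 14 bp
  93→94: 1 bp
  94→110: 16 bp
  110→119: 9 bp
  119→133: 14 bp
  133→139: 6 bp
  139→149: 10 bp
  149→160: 11 bp
  160→172: 12 bp
  172→175: 3 bp
  175→186: 11 bp
  186→192: 6 bp
  192→196: 4 bp
  196→204: 8 bp
  204→1 (wrap): 211-204+1 = 8 bp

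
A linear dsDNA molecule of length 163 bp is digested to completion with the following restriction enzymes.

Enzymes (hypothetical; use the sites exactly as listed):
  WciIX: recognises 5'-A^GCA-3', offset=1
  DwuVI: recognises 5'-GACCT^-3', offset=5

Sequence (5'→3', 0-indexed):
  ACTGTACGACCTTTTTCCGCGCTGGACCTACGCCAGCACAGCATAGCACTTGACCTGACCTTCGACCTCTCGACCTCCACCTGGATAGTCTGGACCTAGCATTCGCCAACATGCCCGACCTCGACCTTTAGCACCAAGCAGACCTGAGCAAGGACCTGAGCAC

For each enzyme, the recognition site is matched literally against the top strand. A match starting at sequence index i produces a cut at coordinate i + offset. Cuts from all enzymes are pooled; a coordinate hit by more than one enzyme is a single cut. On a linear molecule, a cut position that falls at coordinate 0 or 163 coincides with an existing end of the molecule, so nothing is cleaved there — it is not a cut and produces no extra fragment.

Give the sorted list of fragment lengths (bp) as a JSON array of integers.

[1,2,2,3,4,5,5,5,6,6,7,7,8,8,10,11,12,17,21,23]

Site scan:
  WciIX (AGCA, off=1): starts [34, 39, 44, 97, 129, 136, 146, 158] → cuts [35, 40, 45, 98, 130, 137, 147, 159]
  DwuVI (GACCT, off=5): starts [7, 24, 51, 56, 63, 71, 92, 116, 122, 140, 152] → cuts [12, 29, 56, 61, 68, 76, 97, 121, 127, 145, 157]

All cut coordinates (distinct, sorted): [12, 29, 35, 40, 45, 56, 61, 68, 76, 97, 98, 121, 127, 130, 137, 145, 147, 157, 159]

Fragment lengths:
  [0,12): 12 bp
  [12,29): 17 bp
  [29,35): 6 bp
  [35,40): 5 bp
  [40,45): 5 bp
  [45,56): 11 bp
  [56,61): 5 bp
  [61,68): 7 bp
  [68,76): 8 bp
  [76,97): 21 bp
  [97,98): 1 bp
  [98,121): 23 bp
  [121,127): 6 bp
  [127,130): 3 bp
  [130,137): 7 bp
  [137,145): 8 bp
  [145,147): 2 bp
  [147,157): 10 bp
  [157,159): 2 bp
  [159,163): 4 bp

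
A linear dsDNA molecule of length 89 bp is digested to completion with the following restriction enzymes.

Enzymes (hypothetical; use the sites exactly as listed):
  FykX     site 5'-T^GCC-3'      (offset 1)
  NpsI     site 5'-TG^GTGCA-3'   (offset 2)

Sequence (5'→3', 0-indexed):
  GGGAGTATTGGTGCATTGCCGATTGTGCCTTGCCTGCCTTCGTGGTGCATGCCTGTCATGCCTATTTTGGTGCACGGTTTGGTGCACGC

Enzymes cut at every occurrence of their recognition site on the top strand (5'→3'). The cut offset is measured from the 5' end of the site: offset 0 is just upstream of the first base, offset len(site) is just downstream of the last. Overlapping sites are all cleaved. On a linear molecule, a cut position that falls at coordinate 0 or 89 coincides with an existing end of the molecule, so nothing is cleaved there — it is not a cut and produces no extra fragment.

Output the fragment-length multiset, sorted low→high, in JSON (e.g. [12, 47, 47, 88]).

[4,5,6,7,8,9,9,9,10,10,12]

Scan for sites:
  FykX TGCC/1: at [16, 25, 30, 34, 49, 58] ⇒ [17, 26, 31, 35, 50, 59]
  NpsI TGGTGCA/2: at [8, 42, 67, 79] ⇒ [10, 44, 69, 81]

All cut coordinates (distinct, sorted): [10, 17, 26, 31, 35, 44, 50, 59, 69, 81]

Fragments:
  [0,10): 10 bp
  [10,17): 7 bp
  [17,26): 9 bp
  [26,31): 5 bp
  [31,35): 4 bp
  [35,44): 9 bp
  [44,50): 6 bp
  [50,59): 9 bp
  [59,69): 10 bp
  [69,81): 12 bp
  [81,89): 8 bp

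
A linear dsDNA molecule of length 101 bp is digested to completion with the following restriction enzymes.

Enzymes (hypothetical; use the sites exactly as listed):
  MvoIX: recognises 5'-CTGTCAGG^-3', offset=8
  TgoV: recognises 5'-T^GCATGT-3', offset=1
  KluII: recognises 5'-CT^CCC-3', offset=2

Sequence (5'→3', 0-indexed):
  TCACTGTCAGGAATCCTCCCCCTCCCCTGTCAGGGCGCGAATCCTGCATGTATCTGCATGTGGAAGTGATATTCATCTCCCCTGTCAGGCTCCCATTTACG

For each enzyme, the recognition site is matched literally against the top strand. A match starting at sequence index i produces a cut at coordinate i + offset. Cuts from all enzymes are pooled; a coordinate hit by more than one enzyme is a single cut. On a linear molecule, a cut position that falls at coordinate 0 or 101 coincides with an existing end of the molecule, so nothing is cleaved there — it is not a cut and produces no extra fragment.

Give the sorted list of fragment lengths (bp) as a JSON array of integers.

[2,6,6,10,10,11,11,11,11,23]

Scan for sites:
  MvoIX (CTGTCAGG, off=8): starts [3, 26, 81] → cuts [11, 34, 89]
  TgoV (TGCATGT, off=1): starts [44, 54] → cuts [45, 55]
  KluII (CTCCC, off=2): starts [15, 21, 76, 89] → cuts [17, 23, 78, 91]

All cut coordinates (distinct, sorted): [11, 17, 23, 34, 45, 55, 78, 89, 91]

Fragment lengths:
  [0,11): 11 bp
  [11,17): 6 bp
  [17,23): 6 bp
  [23,34): 11 bp
  [34,45): 11 bp
  [45,55): 10 bp
  [55,78): 23 bp
  [78,89): 11 bp
  [89,91): 2 bp
  [91,101): 10 bp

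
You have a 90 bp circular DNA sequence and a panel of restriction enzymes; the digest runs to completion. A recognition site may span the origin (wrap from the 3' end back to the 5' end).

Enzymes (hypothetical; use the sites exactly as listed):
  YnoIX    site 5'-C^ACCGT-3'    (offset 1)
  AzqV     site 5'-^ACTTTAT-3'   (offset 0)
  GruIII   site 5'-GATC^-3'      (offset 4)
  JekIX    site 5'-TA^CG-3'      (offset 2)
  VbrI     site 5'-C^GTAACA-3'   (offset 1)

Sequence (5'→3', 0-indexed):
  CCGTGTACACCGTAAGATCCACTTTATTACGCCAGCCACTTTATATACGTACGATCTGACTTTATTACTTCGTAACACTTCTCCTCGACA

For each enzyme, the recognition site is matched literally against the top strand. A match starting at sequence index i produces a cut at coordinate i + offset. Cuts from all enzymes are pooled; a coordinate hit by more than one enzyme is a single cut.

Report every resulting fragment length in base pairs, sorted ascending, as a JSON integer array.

[1,2,4,5,8,9,9,10,11,13,18]

Per-enzyme occurrences:
  YnoIX CACCGT/1: at [7, 88] ⇒ [8, 89]
  AzqV ACTTTAT/0: at [20, 37, 58] ⇒ [20, 37, 58]
  GruIII GATC/4: at [15, 52] ⇒ [19, 56]
  JekIX TACG/2: at [27, 45, 49] ⇒ [29, 47, 51]
  VbrI CGTAACA/1: at [70] ⇒ [71]

Pooled cuts: [8, 19, 20, 29, 37, 47, 51, 56, 58, 71, 89]

Fragment lengths:
  8→19: 11 bp
  19→20: 1 bp
  20→29: 9 bp
  29→37: 8 bp
  37→47: 10 bp
  47→51: 4 bp
  51→56: 5 bp
  56→58: 2 bp
  58→71: 13 bp
  71→89: 18 bp
  89→8 (wrap): 90-89+8 = 9 bp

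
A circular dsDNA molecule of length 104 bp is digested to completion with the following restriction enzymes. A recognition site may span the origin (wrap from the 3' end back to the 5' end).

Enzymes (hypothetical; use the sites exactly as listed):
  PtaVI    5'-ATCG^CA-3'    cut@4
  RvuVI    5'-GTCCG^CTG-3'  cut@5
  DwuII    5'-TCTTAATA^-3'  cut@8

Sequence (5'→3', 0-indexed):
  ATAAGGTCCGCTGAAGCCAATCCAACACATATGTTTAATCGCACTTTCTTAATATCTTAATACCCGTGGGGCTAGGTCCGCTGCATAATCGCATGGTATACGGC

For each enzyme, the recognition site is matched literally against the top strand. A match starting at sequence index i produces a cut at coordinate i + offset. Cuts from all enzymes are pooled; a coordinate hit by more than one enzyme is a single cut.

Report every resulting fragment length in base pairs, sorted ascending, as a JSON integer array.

Scan for sites:
  PtaVI ATCGCA/4: at [37, 87] ⇒ [41, 91]
  RvuVI GTCCGCTG/5: at [5, 75] ⇒ [10, 80]
  DwuII TCTTAATA/8: at [46, 54] ⇒ [54, 62]

Pooled cuts: [10, 41, 54, 62, 80, 91]

Fragments:
  10→41: 31 bp
  41→54: 13 bp
  54→62: 8 bp
  62→80: 18 bp
  80→91: 11 bp
  91→10 (wrap): 104-91+10 = 23 bp

[8,11,13,18,23,31]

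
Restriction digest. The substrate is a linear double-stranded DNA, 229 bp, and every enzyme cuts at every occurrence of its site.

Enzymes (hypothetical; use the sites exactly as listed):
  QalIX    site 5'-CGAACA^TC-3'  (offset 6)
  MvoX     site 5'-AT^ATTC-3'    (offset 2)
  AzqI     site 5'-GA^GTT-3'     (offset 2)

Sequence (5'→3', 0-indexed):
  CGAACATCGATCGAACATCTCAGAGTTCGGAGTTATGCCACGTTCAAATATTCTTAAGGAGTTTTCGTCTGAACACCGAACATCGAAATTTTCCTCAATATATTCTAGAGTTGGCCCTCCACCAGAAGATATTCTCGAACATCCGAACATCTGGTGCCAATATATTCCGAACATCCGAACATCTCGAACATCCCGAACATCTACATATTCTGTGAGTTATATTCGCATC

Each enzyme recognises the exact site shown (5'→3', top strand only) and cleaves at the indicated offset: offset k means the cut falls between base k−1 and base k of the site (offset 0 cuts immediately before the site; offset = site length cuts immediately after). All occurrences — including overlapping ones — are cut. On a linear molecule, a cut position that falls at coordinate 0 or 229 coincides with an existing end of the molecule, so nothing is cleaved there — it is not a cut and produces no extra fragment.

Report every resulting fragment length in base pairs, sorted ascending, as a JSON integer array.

Per-enzyme occurrences:
  QalIX (CGAACATC, off=6): starts [0, 11, 76, 135, 143, 167, 175, 184, 193] → cuts [6, 17, 82, 141, 149, 173, 181, 190, 199]
  MvoX (ATATTC, off=2): starts [47, 99, 128, 161, 204, 218] → cuts [49, 101, 130, 163, 206, 220]
  AzqI (GAGTT, off=2): starts [22, 29, 58, 107, 213] → cuts [24, 31, 60, 109, 215]

All cut coordinates (distinct, sorted): [6, 17, 24, 31, 49, 60, 82, 101, 109, 130, 141, 149, 163, 173, 181, 190, 199, 206, 215, 220]

Fragment lengths:
  [0,6): 6 bp
  [6,17): 11 bp
  [17,24): 7 bp
  [24,31): 7 bp
  [31,49): 18 bp
  [49,60): 11 bp
  [60,82): 22 bp
  [82,101): 19 bp
  [101,109): 8 bp
  [109,130): 21 bp
  [130,141): 11 bp
  [141,149): 8 bp
  [149,163): 14 bp
  [163,173): 10 bp
  [173,181): 8 bp
  [181,190): 9 bp
  [190,199): 9 bp
  [199,206): 7 bp
  [206,215): 9 bp
  [215,220): 5 bp
  [220,229): 9 bp

[5,6,7,7,7,8,8,8,9,9,9,9,10,11,11,11,14,18,19,21,22]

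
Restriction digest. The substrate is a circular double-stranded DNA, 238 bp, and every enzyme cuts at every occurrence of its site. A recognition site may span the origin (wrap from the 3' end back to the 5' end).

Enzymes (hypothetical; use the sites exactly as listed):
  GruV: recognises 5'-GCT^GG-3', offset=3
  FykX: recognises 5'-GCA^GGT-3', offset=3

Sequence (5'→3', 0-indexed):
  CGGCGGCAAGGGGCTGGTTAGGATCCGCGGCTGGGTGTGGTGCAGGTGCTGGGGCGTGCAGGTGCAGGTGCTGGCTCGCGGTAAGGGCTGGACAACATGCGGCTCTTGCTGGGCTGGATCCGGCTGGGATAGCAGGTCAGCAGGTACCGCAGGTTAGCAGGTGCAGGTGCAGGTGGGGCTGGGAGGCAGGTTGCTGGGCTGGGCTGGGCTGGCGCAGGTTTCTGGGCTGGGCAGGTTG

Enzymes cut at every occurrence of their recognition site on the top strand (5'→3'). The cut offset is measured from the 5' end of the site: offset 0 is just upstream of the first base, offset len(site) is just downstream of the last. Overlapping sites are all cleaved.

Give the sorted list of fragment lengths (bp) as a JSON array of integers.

Scan for sites:
  GruV GCTGG/3: at [12, 29, 47, 69, 86, 107, 112, 122, 177, 192, 197, 202, 207, 225] ⇒ [15, 32, 50, 72, 89, 110, 115, 125, 180, 195, 200, 205, 210, 228]
  FykX GCAGGT/3: at [41, 57, 63, 131, 139, 148, 156, 162, 168, 185, 213, 230] ⇒ [44, 60, 66, 134, 142, 151, 159, 165, 171, 188, 216, 233]

Pooled cuts: [15, 32, 44, 50, 60, 66, 72, 89, 110, 115, 125, 134, 142, 151, 159, 165, 171, 180, 188, 195, 200, 205, 210, 216, 228, 233]

Fragment lengths:
  15→32: 17 bp
  32→44: 12 bp
  44→50: 6 bp
  50→60: 10 bp
  60→66: 6 bp
  66→72: 6 bp
  72→89: 17 bp
  89→110: 21 bp
  110→115: 5 bp
  115→125: 10 bp
  125→134: 9 bp
  134→142: 8 bp
  142→151: 9 bp
  151→159: 8 bp
  159→165: 6 bp
  165→171: 6 bp
  171→180: 9 bp
  180→188: 8 bp
  188→195: 7 bp
  195→200: 5 bp
  200→205: 5 bp
  205→210: 5 bp
  210→216: 6 bp
  216→228: 12 bp
  228→233: 5 bp
  233→15 (wrap): 238-233+15 = 20 bp

[5,5,5,5,5,6,6,6,6,6,6,7,8,8,8,9,9,9,10,10,12,12,17,17,20,21]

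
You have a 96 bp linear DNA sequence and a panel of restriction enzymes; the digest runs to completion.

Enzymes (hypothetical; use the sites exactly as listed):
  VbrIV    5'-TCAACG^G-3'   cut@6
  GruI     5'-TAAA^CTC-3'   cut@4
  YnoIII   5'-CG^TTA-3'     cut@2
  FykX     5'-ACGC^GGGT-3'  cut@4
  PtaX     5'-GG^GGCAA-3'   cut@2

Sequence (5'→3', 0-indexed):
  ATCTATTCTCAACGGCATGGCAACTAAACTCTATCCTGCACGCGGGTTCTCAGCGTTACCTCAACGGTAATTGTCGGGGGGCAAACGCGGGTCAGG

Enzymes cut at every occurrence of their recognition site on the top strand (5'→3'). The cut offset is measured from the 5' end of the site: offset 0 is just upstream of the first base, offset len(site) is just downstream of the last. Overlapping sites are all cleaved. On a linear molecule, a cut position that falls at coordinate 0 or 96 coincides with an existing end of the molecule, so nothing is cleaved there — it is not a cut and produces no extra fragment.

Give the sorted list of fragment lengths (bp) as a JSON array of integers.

[8,9,11,12,13,14,14,15]

Scan for sites:
  VbrIV (TCAACGG, off=6): starts [8, 60] → cuts [14, 66]
  GruI (TAAACTC, off=4): starts [24] → cuts [28]
  YnoIII (CGTTA, off=2): starts [53] → cuts [55]
  FykX (ACGCGGGT, off=4): starts [39, 84] → cuts [43, 88]
  PtaX (GGGGCAA, off=2): starts [77] → cuts [79]

All cut coordinates (distinct, sorted): [14, 28, 43, 55, 66, 79, 88]

Fragment lengths:
  [0,14): 14 bp
  [14,28): 14 bp
  [28,43): 15 bp
  [43,55): 12 bp
  [55,66): 11 bp
  [66,79): 13 bp
  [79,88): 9 bp
  [88,96): 8 bp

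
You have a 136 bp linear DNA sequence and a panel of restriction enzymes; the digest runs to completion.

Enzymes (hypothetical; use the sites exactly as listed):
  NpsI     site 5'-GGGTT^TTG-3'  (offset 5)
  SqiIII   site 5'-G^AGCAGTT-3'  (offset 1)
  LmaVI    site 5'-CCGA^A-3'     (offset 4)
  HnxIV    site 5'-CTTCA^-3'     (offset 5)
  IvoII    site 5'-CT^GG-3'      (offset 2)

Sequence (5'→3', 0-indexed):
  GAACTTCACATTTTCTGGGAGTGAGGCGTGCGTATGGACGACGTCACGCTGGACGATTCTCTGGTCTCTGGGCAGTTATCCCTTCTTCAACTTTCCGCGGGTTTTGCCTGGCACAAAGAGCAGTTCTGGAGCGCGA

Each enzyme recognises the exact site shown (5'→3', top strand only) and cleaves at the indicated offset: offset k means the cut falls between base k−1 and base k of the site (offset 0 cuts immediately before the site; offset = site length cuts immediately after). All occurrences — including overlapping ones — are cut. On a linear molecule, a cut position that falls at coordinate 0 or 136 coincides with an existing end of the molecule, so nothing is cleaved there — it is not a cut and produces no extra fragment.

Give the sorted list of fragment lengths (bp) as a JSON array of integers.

Site scan:
  NpsI GGGTTTTG/5: at [98] ⇒ [103]
  SqiIII GAGCAGTT/1: at [117] ⇒ [118]
  LmaVI (CCGAA, off=4): no sites
  HnxIV CTTCA/5: at [3, 84] ⇒ [8, 89]
  IvoII CTGG/2: at [14, 48, 60, 67, 107, 125] ⇒ [16, 50, 62, 69, 109, 127]

All cut coordinates (distinct, sorted): [8, 16, 50, 62, 69, 89, 103, 109, 118, 127]

Fragments:
  [0,8): 8 bp
  [8,16): 8 bp
  [16,50): 34 bp
  [50,62): 12 bp
  [62,69): 7 bp
  [69,89): 20 bp
  [89,103): 14 bp
  [103,109): 6 bp
  [109,118): 9 bp
  [118,127): 9 bp
  [127,136): 9 bp

[6,7,8,8,9,9,9,12,14,20,34]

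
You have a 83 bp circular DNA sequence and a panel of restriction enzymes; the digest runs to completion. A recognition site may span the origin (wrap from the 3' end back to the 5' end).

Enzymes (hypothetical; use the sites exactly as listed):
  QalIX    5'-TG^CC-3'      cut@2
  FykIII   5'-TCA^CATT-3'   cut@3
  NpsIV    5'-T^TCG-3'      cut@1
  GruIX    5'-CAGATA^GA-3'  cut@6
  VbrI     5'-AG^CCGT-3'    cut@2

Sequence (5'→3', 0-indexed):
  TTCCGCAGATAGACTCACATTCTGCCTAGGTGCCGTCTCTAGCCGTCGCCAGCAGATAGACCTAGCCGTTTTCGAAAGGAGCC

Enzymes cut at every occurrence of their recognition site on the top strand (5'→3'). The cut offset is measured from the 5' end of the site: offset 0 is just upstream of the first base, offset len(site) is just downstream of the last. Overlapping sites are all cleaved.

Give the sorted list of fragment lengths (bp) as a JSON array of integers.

Per-enzyme occurrences:
  QalIX TGCC/2: at [22, 30] ⇒ [24, 32]
  FykIII TCACATT/3: at [14] ⇒ [17]
  NpsIV TTCG/1: at [70] ⇒ [71]
  GruIX CAGATAGA/6: at [5, 52] ⇒ [11, 58]
  VbrI AGCCGT/2: at [40, 63] ⇒ [42, 65]

Pooled cuts: [11, 17, 24, 32, 42, 58, 65, 71]

Fragments:
  11→17: 6 bp
  17→24: 7 bp
  24→32: 8 bp
  32→42: 10 bp
  42→58: 16 bp
  58→65: 7 bp
  65→71: 6 bp
  71→11 (wrap): 83-71+11 = 23 bp

[6,6,7,7,8,10,16,23]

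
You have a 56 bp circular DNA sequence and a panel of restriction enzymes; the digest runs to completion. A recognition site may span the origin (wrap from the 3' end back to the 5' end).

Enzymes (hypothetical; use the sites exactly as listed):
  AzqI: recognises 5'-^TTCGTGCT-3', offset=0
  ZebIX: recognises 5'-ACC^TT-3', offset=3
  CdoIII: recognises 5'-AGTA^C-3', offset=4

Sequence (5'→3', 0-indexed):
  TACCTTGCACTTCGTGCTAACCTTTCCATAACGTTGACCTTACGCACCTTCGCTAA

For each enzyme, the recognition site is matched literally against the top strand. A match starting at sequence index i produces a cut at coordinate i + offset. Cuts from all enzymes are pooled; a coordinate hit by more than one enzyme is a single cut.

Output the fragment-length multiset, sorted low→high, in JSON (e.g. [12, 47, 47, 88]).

Per-enzyme occurrences:
  AzqI (TTCGTGCT, off=0): starts [10] → cuts [10]
  ZebIX (ACCTT, off=3): starts [1, 19, 36, 45] → cuts [4, 22, 39, 48]
  CdoIII (AGTAC, off=4): no sites

All cut coordinates (distinct, sorted): [4, 10, 22, 39, 48]

Fragment lengths:
  4→10: 6 bp
  10→22: 12 bp
  22→39: 17 bp
  39→48: 9 bp
  48→4 (wrap): 56-48+4 = 12 bp

[6,9,12,12,17]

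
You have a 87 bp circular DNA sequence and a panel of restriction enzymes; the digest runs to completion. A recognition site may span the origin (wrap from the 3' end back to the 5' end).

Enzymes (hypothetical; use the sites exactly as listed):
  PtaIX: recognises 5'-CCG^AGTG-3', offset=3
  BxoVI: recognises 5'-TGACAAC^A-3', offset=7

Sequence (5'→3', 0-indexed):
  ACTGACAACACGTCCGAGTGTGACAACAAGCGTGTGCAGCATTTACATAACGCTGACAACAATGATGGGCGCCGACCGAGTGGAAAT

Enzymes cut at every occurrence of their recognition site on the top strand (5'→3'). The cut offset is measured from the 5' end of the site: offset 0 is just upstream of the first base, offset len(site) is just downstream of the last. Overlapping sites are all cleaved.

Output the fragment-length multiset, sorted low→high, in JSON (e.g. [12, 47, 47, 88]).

[7,11,18,18,33]

Scan for sites:
  PtaIX (CCGAGTG, off=3): starts [13, 75] → cuts [16, 78]
  BxoVI (TGACAACA, off=7): starts [2, 20, 53] → cuts [9, 27, 60]

All cut coordinates (distinct, sorted): [9, 16, 27, 60, 78]

Fragments:
  9→16: 7 bp
  16→27: 11 bp
  27→60: 33 bp
  60→78: 18 bp
  78→9 (wrap): 87-78+9 = 18 bp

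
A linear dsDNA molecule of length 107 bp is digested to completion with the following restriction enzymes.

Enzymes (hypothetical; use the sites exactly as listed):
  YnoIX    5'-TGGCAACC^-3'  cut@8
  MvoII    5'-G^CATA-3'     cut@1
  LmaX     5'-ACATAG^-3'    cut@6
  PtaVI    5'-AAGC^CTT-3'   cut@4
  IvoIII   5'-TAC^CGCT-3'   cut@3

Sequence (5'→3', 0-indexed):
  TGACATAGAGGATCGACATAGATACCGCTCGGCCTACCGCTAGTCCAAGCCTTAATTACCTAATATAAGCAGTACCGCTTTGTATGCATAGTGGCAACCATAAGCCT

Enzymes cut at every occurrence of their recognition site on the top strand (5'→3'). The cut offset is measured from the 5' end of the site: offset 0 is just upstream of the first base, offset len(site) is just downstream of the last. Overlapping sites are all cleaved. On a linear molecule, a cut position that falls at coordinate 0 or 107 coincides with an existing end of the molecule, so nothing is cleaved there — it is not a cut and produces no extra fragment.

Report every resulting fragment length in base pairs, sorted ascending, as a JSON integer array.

Site scan:
  YnoIX (TGGCAACC, off=8): starts [91] → cuts [99]
  MvoII (GCATA, off=1): starts [85] → cuts [86]
  LmaX (ACATAG, off=6): starts [2, 15] → cuts [8, 21]
  PtaVI (AAGCCTT, off=4): starts [46] → cuts [50]
  IvoIII (TACCGCT, off=3): starts [22, 34, 72] → cuts [25, 37, 75]

Pooled cuts: [8, 21, 25, 37, 50, 75, 86, 99]

Fragment lengths:
  [0,8): 8 bp
  [8,21): 13 bp
  [21,25): 4 bp
  [25,37): 12 bp
  [37,50): 13 bp
  [50,75): 25 bp
  [75,86): 11 bp
  [86,99): 13 bp
  [99,107): 8 bp

[4,8,8,11,12,13,13,13,25]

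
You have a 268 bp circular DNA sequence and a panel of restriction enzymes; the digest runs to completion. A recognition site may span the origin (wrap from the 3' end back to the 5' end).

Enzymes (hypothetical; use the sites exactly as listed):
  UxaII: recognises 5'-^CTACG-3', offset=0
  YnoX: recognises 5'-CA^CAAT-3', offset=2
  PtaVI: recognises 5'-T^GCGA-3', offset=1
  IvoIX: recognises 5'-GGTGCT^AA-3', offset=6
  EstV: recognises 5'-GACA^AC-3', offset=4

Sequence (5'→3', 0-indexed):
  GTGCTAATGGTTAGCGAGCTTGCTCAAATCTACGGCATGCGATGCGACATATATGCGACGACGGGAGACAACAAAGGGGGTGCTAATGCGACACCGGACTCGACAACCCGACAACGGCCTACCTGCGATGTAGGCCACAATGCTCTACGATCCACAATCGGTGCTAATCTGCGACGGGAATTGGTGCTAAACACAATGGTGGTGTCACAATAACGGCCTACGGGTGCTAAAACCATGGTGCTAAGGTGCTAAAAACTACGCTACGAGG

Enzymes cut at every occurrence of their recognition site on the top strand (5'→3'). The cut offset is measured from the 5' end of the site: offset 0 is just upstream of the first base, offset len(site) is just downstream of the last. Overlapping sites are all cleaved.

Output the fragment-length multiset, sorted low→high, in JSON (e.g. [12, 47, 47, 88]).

Scan for sites:
  UxaII CTACG/0: at [29, 144, 217, 255, 260] ⇒ [29, 144, 217, 255, 260]
  YnoX CACAAT/2: at [135, 152, 191, 205] ⇒ [137, 154, 193, 207]
  PtaVI TGCGA/1: at [37, 42, 53, 86, 123, 169] ⇒ [38, 43, 54, 87, 124, 170]
  IvoIX GGTGCTAA/6: at [78, 159, 182, 222, 236, 244, 267] ⇒ [5, 84, 165, 188, 228, 242, 250]
  EstV GACAAC/4: at [66, 101, 109] ⇒ [70, 105, 113]

Pooled cuts: [5, 29, 38, 43, 54, 70, 84, 87, 105, 113, 124, 137, 144, 154, 165, 170, 188, 193, 207, 217, 228, 242, 250, 255, 260]

Fragment lengths:
  5→29: 24 bp
  29→38: 9 bp
  38→43: 5 bp
  43→54: 11 bp
  54→70: 16 bp
  70→84: 14 bp
  84→87: 3 bp
  87→105: 18 bp
  105→113: 8 bp
  113→124: 11 bp
  124→137: 13 bp
  137→144: 7 bp
  144→154: 10 bp
  154→165: 11 bp
  165→170: 5 bp
  170→188: 18 bp
  188→193: 5 bp
  193→207: 14 bp
  207→217: 10 bp
  217→228: 11 bp
  228→242: 14 bp
  242→250: 8 bp
  250→255: 5 bp
  255→260: 5 bp
  260→5 (wrap): 268-260+5 = 13 bp

[3,5,5,5,5,5,7,8,8,9,10,10,11,11,11,11,13,13,14,14,14,16,18,18,24]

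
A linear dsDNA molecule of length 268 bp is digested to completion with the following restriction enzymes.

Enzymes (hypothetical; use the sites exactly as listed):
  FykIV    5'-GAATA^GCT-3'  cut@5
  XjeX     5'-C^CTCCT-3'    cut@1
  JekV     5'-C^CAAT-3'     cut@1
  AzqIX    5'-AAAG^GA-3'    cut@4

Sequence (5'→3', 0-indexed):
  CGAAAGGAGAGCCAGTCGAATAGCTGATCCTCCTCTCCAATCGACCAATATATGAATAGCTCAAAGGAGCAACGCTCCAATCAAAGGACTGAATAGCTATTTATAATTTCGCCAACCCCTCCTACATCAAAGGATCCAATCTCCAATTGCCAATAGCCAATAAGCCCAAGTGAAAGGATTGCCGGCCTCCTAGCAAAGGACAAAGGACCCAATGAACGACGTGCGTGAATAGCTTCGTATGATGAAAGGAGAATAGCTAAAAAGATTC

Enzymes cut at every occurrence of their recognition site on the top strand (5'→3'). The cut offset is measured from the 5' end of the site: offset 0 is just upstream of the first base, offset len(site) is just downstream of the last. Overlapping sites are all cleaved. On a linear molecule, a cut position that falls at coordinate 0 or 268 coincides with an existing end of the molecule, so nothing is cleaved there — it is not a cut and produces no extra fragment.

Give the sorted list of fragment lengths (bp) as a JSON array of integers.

Site scan:
  FykIV (GAATAGCT, off=5): starts [17, 53, 90, 226, 250] → cuts [22, 58, 95, 231, 255]
  XjeX (CCTCCT, off=1): starts [28, 117, 185] → cuts [29, 118, 186]
  JekV (CCAAT, off=1): starts [36, 44, 76, 135, 142, 149, 156, 208] → cuts [37, 45, 77, 136, 143, 150, 157, 209]
  AzqIX (AAAGGA, off=4): starts [2, 62, 82, 128, 172, 194, 201, 244] → cuts [6, 66, 86, 132, 176, 198, 205, 248]

Pooled cuts: [6, 22, 29, 37, 45, 58, 66, 77, 86, 95, 118, 132, 136, 143, 150, 157, 176, 186, 198, 205, 209, 231, 248, 255]

Fragments:
  [0,6): 6 bp
  [6,22): 16 bp
  [22,29): 7 bp
  [29,37): 8 bp
  [37,45): 8 bp
  [45,58): 13 bp
  [58,66): 8 bp
  [66,77): 11 bp
  [77,86): 9 bp
  [86,95): 9 bp
  [95,118): 23 bp
  [118,132): 14 bp
  [132,136): 4 bp
  [136,143): 7 bp
  [143,150): 7 bp
  [150,157): 7 bp
  [157,176): 19 bp
  [176,186): 10 bp
  [186,198): 12 bp
  [198,205): 7 bp
  [205,209): 4 bp
  [209,231): 22 bp
  [231,248): 17 bp
  [248,255): 7 bp
  [255,268): 13 bp

[4,4,6,7,7,7,7,7,7,8,8,8,9,9,10,11,12,13,13,14,16,17,19,22,23]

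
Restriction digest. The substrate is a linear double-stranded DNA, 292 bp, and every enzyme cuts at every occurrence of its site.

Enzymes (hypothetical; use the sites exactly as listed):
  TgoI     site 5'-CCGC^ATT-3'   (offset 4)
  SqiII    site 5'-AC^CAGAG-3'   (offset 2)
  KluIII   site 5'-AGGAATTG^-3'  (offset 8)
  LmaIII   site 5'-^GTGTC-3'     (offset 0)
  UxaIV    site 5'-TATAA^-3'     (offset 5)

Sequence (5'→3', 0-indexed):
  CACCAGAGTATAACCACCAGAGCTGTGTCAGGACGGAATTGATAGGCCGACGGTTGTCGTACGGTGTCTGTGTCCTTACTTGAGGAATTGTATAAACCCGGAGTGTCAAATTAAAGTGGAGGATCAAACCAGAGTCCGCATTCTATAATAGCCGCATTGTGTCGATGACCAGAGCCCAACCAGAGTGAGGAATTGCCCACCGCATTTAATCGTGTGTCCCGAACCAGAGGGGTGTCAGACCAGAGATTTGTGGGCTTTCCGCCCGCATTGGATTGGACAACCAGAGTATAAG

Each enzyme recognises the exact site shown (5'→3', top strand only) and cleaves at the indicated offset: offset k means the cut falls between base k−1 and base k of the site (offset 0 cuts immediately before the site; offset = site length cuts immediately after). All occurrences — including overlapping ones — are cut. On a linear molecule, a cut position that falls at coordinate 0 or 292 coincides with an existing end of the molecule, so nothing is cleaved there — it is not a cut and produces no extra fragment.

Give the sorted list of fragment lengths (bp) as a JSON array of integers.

Scan for sites:
  TgoI CCGCATT/4: at [135, 151, 199, 262] ⇒ [139, 155, 203, 266]
  SqiII ACCAGAG/2: at [1, 15, 127, 167, 178, 222, 238, 279] ⇒ [3, 17, 129, 169, 180, 224, 240, 281]
  KluIII AGGAATTG/8: at [82, 187] ⇒ [90, 195]
  LmaIII GTGTC/0: at [24, 63, 69, 102, 158, 213, 231] ⇒ [24, 63, 69, 102, 158, 213, 231]
  UxaIV TATAA/5: at [8, 90, 143, 286] ⇒ [13, 95, 148, 291]

All cut coordinates (distinct, sorted): [3, 13, 17, 24, 63, 69, 90, 95, 102, 129, 139, 148, 155, 158, 169, 180, 195, 203, 213, 224, 231, 240, 266, 281, 291]

Fragments:
  [0,3): 3 bp
  [3,13): 10 bp
  [13,17): 4 bp
  [17,24): 7 bp
  [24,63): 39 bp
  [63,69): 6 bp
  [69,90): 21 bp
  [90,95): 5 bp
  [95,102): 7 bp
  [102,129): 27 bp
  [129,139): 10 bp
  [139,148): 9 bp
  [148,155): 7 bp
  [155,158): 3 bp
  [158,169): 11 bp
  [169,180): 11 bp
  [180,195): 15 bp
  [195,203): 8 bp
  [203,213): 10 bp
  [213,224): 11 bp
  [224,231): 7 bp
  [231,240): 9 bp
  [240,266): 26 bp
  [266,281): 15 bp
  [281,291): 10 bp
  [291,292): 1 bp

[1,3,3,4,5,6,7,7,7,7,8,9,9,10,10,10,10,11,11,11,15,15,21,26,27,39]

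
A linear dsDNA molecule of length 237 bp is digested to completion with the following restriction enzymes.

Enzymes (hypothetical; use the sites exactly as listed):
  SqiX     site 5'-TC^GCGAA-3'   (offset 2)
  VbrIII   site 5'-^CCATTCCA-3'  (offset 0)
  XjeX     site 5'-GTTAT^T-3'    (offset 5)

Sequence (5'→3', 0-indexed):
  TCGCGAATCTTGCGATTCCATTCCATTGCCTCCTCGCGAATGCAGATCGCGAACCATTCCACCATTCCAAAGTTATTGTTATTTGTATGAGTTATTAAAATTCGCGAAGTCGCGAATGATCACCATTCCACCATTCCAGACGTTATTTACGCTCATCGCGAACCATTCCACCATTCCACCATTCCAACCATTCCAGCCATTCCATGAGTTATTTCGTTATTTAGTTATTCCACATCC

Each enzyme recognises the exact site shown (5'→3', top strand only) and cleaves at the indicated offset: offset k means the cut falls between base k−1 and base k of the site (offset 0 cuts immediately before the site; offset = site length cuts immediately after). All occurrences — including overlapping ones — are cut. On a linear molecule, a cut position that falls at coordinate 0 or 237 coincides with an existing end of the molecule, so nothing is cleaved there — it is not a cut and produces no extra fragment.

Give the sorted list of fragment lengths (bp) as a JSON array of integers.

[2,5,5,6,8,8,8,8,8,8,8,8,9,9,9,11,11,13,13,15,15,16,16,18]

Scan for sites:
  SqiX (TCGCGAA, off=2): starts [0, 33, 46, 101, 109, 155] → cuts [2, 35, 48, 103, 111, 157]
  VbrIII (CCATTCCA, off=0): starts [17, 53, 61, 122, 130, 162, 170, 178, 187, 196] → cuts [17, 53, 61, 122, 130, 162, 170, 178, 187, 196]
  XjeX (GTTATT, off=5): starts [71, 77, 90, 141, 207, 215, 223] → cuts [76, 82, 95, 146, 212, 220, 228]

Pooled cuts: [2, 17, 35, 48, 53, 61, 76, 82, 95, 103, 111, 122, 130, 146, 157, 162, 170, 178, 187, 196, 212, 220, 228]

Fragment lengths:
  [0,2): 2 bp
  [2,17): 15 bp
  [17,35): 18 bp
  [35,48): 13 bp
  [48,53): 5 bp
  [53,61): 8 bp
  [61,76): 15 bp
  [76,82): 6 bp
  [82,95): 13 bp
  [95,103): 8 bp
  [103,111): 8 bp
  [111,122): 11 bp
  [122,130): 8 bp
  [130,146): 16 bp
  [146,157): 11 bp
  [157,162): 5 bp
  [162,170): 8 bp
  [170,178): 8 bp
  [178,187): 9 bp
  [187,196): 9 bp
  [196,212): 16 bp
  [212,220): 8 bp
  [220,228): 8 bp
  [228,237): 9 bp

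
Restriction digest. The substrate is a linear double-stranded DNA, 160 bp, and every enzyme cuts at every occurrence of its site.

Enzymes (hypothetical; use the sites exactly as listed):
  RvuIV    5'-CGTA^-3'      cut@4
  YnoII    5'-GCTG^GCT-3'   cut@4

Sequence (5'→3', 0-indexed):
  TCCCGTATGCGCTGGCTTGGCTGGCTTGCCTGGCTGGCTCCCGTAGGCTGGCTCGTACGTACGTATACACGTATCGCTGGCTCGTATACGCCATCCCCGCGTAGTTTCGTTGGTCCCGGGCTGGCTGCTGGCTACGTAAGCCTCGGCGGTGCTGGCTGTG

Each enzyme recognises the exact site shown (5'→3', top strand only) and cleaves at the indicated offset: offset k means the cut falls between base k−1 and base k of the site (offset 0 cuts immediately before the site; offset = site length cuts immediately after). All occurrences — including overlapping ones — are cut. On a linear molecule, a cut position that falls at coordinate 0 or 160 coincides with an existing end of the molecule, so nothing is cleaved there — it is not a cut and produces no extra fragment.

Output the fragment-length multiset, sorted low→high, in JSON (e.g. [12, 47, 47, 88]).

[4,4,5,6,6,7,7,7,7,7,8,8,9,9,13,16,17,20]

Scan for sites:
  RvuIV CGTA/4: at [3, 41, 53, 57, 61, 69, 82, 99, 134] ⇒ [7, 45, 57, 61, 65, 73, 86, 103, 138]
  YnoII GCTGGCT/4: at [10, 19, 32, 46, 75, 119, 126, 150] ⇒ [14, 23, 36, 50, 79, 123, 130, 154]

Pooled cuts: [7, 14, 23, 36, 45, 50, 57, 61, 65, 73, 79, 86, 103, 123, 130, 138, 154]

Fragment lengths:
  [0,7): 7 bp
  [7,14): 7 bp
  [14,23): 9 bp
  [23,36): 13 bp
  [36,45): 9 bp
  [45,50): 5 bp
  [50,57): 7 bp
  [57,61): 4 bp
  [61,65): 4 bp
  [65,73): 8 bp
  [73,79): 6 bp
  [79,86): 7 bp
  [86,103): 17 bp
  [103,123): 20 bp
  [123,130): 7 bp
  [130,138): 8 bp
  [138,154): 16 bp
  [154,160): 6 bp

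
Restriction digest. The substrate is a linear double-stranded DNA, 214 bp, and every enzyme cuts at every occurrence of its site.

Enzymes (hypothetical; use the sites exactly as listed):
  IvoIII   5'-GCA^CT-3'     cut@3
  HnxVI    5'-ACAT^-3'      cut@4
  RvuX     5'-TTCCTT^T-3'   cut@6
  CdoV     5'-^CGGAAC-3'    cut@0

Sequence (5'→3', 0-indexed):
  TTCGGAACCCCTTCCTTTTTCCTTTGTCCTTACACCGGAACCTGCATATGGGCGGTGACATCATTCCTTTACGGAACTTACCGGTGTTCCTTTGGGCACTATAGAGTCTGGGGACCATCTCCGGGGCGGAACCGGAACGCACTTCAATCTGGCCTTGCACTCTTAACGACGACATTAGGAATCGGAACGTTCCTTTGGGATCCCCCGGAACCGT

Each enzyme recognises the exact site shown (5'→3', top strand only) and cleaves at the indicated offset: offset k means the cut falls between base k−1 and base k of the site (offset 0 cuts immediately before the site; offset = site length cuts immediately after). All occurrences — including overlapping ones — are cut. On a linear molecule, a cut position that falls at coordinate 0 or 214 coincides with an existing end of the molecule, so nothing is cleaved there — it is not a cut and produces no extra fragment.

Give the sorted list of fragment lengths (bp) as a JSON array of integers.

[2,2,6,6,7,7,8,9,9,10,11,13,15,16,18,21,26,28]

Site scan:
  IvoIII GCACT/3: at [95, 138, 156] ⇒ [98, 141, 159]
  HnxVI ACAT/4: at [57, 171] ⇒ [61, 175]
  RvuX TTCCTTT/6: at [11, 18, 63, 86, 189] ⇒ [17, 24, 69, 92, 195]
  CdoV CGGAAC/0: at [2, 35, 71, 126, 132, 182, 205] ⇒ [2, 35, 71, 126, 132, 182, 205]

All cut coordinates (distinct, sorted): [2, 17, 24, 35, 61, 69, 71, 92, 98, 126, 132, 141, 159, 175, 182, 195, 205]

Fragment lengths:
  [0,2): 2 bp
  [2,17): 15 bp
  [17,24): 7 bp
  [24,35): 11 bp
  [35,61): 26 bp
  [61,69): 8 bp
  [69,71): 2 bp
  [71,92): 21 bp
  [92,98): 6 bp
  [98,126): 28 bp
  [126,132): 6 bp
  [132,141): 9 bp
  [141,159): 18 bp
  [159,175): 16 bp
  [175,182): 7 bp
  [182,195): 13 bp
  [195,205): 10 bp
  [205,214): 9 bp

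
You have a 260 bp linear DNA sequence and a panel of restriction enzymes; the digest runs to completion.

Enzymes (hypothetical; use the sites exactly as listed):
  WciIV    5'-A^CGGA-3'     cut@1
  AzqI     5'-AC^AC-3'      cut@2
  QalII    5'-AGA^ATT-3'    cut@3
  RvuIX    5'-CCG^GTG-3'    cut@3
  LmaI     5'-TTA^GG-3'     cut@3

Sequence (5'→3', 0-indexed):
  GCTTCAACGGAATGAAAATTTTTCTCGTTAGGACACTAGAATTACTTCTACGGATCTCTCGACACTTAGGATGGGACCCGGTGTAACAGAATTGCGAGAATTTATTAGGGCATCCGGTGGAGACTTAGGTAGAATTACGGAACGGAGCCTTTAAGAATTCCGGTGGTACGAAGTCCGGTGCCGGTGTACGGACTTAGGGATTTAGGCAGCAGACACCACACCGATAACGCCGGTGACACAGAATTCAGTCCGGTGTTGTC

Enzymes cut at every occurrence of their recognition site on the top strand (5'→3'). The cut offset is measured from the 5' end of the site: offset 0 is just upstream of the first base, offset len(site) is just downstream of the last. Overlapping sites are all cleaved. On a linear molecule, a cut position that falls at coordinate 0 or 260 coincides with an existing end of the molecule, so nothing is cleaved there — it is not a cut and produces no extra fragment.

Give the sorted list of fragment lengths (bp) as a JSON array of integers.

Site scan:
  WciIV ACGGA/1: at [6, 49, 136, 141, 187] ⇒ [7, 50, 137, 142, 188]
  AzqI ACAC/2: at [32, 61, 212, 217, 235] ⇒ [34, 63, 214, 219, 237]
  QalII AGAATT/3: at [37, 87, 96, 130, 153, 239] ⇒ [40, 90, 99, 133, 156, 242]
  RvuIX CCGGTG/3: at [77, 113, 159, 174, 180, 229, 249] ⇒ [80, 116, 162, 177, 183, 232, 252]
  LmaI TTAGG/3: at [27, 65, 104, 124, 193, 201] ⇒ [30, 68, 107, 127, 196, 204]

Pooled cuts: [7, 30, 34, 40, 50, 63, 68, 80, 90, 99, 107, 116, 127, 133, 137, 142, 156, 162, 177, 183, 188, 196, 204, 214, 219, 232, 237, 242, 252]

Fragment lengths:
  [0,7): 7 bp
  [7,30): 23 bp
  [30,34): 4 bp
  [34,40): 6 bp
  [40,50): 10 bp
  [50,63): 13 bp
  [63,68): 5 bp
  [68,80): 12 bp
  [80,90): 10 bp
  [90,99): 9 bp
  [99,107): 8 bp
  [107,116): 9 bp
  [116,127): 11 bp
  [127,133): 6 bp
  [133,137): 4 bp
  [137,142): 5 bp
  [142,156): 14 bp
  [156,162): 6 bp
  [162,177): 15 bp
  [177,183): 6 bp
  [183,188): 5 bp
  [188,196): 8 bp
  [196,204): 8 bp
  [204,214): 10 bp
  [214,219): 5 bp
  [219,232): 13 bp
  [232,237): 5 bp
  [237,242): 5 bp
  [242,252): 10 bp
  [252,260): 8 bp

[4,4,5,5,5,5,5,5,6,6,6,6,7,8,8,8,8,9,9,10,10,10,10,11,12,13,13,14,15,23]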